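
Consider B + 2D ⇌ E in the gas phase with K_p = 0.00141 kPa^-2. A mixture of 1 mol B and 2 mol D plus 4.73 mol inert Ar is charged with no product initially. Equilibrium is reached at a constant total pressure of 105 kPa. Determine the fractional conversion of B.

X = 0.348

Let X = conversion of B (basis 1 mol B); extent of reaction ξ = X.
Mole table: n_B = 1 − X; n_D = 2 − 2X; n_E = X; n_I = 4.73 (inert).
Summing: n_T = 7.73 − 2X.
y_i = n_i/n_T, p_i = y_i·P. K_p = p_E / (p_B p_D^2).
This yields a degree-3 equation in X; solving on (0,1), X = 0.348.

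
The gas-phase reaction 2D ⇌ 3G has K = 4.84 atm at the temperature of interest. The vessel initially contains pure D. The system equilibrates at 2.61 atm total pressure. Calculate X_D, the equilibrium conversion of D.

X = 0.533

Basis: 1 mol D initially; let X = conversion of D. Extent ξ = 0.5X.
Moles: n_D = 1 − X; n_G = 1.5X.
n_T = Σnᵢ = 1 + 0.5X.
Mole fractions y_i = n_i/n_T; K = p_G^3 / (p_D^2) with p_i = y_i·P.
Substituting and setting equal to 4.84 atm gives a polynomial in X; the root in (0,1) is X = 0.533.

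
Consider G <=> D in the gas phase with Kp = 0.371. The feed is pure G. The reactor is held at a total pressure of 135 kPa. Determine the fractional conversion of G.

X = 0.271

Take 1 mol G as basis and let X be its fractional conversion, so ξ = X.
Species balance: n_G = 1 − X; n_D = X.
Since Δν = 0, n_T = 1 throughout.
With p_i = (n_i/n_T)P, Kp = p_D / (p_G).
Substituting and setting equal to 0.371 gives a polynomial in X; the root in (0,1) is X = 0.271.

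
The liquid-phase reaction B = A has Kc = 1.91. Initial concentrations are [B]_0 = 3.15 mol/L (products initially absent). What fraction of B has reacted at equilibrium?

Let X = conversion of B; extent ξ = 3.15·X mol/L.
Concentrations: [B] = 3.15 − 3.15X; [A] = 3.15X.
Kc = [A] / ([B]).
Solving Kc = 1.91 for X ∈ (0,1): X = 0.656.

X = 0.656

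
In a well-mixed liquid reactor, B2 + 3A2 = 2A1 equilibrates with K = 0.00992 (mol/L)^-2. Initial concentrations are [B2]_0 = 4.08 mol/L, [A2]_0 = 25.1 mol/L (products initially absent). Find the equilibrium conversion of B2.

X = 0.760

Let X = conversion of B2; extent ξ = 4.08·X mol/L.
Concentrations: [B2] = 4.08 − 4.08X; [A2] = 25.1 − 12.2X; [A1] = 8.16X.
K = [A1]^2 / ([B2] [A2]^3).
This equals 0.00992 at X = 0.760 (the root in 0 < X < 1).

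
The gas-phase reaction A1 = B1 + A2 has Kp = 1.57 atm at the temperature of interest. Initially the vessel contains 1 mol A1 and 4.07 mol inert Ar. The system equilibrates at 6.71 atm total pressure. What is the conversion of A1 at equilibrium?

Take 1 mol A1 as basis and let X be its fractional conversion, so ξ = X.
At extent ξ: n_A1 = 1 − X; n_B1 = X; n_A2 = X; n_I = 4.07 (inert).
Total moles n_T = 5.07 + X.
Mole fractions y_i = n_i/n_T; Kp = p_B1 p_A2 / (p_A1) with p_i = y_i·P.
This yields a degree-2 equation in X; solving on (0,1), X = 0.668.

X = 0.668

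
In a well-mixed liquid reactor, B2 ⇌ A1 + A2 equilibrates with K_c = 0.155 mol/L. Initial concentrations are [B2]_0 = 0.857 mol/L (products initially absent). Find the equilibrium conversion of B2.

Let X = conversion of B2; extent ξ = 0.857·X mol/L.
Concentrations: [B2] = 0.857 − 0.857X; [A1] = 0.857X; [A2] = 0.857X.
K_c = [A1] [A2] / ([B2]).
Solving K_c = 0.155 for X ∈ (0,1): X = 0.344.

X = 0.344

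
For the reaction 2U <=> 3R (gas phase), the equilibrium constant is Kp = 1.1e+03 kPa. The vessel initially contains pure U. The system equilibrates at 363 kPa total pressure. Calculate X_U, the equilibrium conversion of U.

Let X = conversion of U (basis 1 mol U); extent of reaction ξ = 0.5X.
Mole table: n_U = 1 − X; n_R = 1.5X.
Summing: n_T = 1 + 0.5X.
y_i = n_i/n_T, p_i = y_i·P. Kp = p_R^3 / (p_U^2).
Equating to 1.1e+03 kPa and solving on 0 < X < 1: X = 0.585.

X = 0.585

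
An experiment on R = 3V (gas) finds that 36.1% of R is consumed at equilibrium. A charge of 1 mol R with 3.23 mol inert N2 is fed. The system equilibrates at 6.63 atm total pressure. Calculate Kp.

Basis: 1 mol R initially; let X = conversion of R. Extent ξ = X.
Moles: n_R = 1 − X; n_V = 3X; n_I = 3.23 (inert).
Summing: n_T = 4.23 + 2X.
At X = 0.361: n_R = 0.639, n_V = 1.08, n_T = 4.95.
p_i = (n_i/n_T)·P. Kp = p_V^3 / (p_R) = 3.56 atm^2.

Kp = 3.56 atm^2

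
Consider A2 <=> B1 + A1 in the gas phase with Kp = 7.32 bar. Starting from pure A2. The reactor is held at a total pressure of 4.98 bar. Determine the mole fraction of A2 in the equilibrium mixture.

Basis: 1 mol A2 initially; let X = conversion of A2. Extent ξ = X.
Moles: n_A2 = 1 − X; n_B1 = X; n_A1 = X.
Summing: n_T = 1 + X.
y_i = n_i/n_T, p_i = y_i·P. Kp = p_B1 p_A1 / (p_A2).
Equating to 7.32 bar and solving on 0 < X < 1: X = 0.771.
Then n_A2 = 0.229, n_T = 1.77, so y_A2 = 0.129.

y_A2 = 0.129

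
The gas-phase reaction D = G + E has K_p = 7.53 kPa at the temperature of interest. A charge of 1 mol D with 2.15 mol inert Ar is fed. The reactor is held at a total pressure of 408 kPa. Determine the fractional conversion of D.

X = 0.220

Basis: 1 mol D initially; let X = conversion of D. Extent ξ = X.
Species balance: n_D = 1 − X; n_G = X; n_E = X; n_I = 2.15 (inert).
Total moles n_T = 3.15 + X.
With p_i = (n_i/n_T)P, K_p = p_G p_E / (p_D).
Equating to 7.53 kPa and solving on 0 < X < 1: X = 0.220.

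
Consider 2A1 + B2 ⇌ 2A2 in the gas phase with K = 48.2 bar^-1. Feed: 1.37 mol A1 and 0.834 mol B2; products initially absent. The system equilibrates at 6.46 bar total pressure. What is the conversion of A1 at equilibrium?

X = 0.871

Take 1.37 mol A1 as basis and let X be its fractional conversion, so ξ = 0.685X.
Moles: n_A1 = 1.37 − 1.37X; n_B2 = 0.834 − 0.685X; n_A2 = 1.37X.
Summing: n_T = 2.2 − 0.685X.
Mole fractions y_i = n_i/n_T; K = p_A2^2 / (p_A1^2 p_B2) with p_i = y_i·P.
This yields a degree-3 equation in X; solving on (0,1), X = 0.871.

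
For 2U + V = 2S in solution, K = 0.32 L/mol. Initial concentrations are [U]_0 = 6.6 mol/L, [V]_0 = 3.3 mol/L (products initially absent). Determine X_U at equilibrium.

X = 0.436

Let X = conversion of U; extent ξ = 6.6X/2 mol/L.
Concentrations: [U] = 6.6 − 6.6X; [V] = 3.3 − 3.3X; [S] = 6.6X.
K = [S]^2 / ([U]^2 [V]).
Solving K = 0.32 for X ∈ (0,1): X = 0.436.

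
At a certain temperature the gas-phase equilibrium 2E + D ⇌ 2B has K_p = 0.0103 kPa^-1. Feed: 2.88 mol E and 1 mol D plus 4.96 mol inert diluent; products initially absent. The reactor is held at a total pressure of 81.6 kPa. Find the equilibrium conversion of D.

X = 0.299

Take 1 mol D as basis and let X be its fractional conversion, so ξ = X.
Moles: n_E = 2.88 − 2X; n_D = 1 − X; n_B = 2X; n_I = 4.96 (inert).
n_T = Σnᵢ = 8.84 − X.
With p_i = (n_i/n_T)P, K_p = p_B^2 / (p_E^2 p_D).
Substituting and setting equal to 0.0103 kPa^-1 gives a polynomial in X; the root in (0,1) is X = 0.299.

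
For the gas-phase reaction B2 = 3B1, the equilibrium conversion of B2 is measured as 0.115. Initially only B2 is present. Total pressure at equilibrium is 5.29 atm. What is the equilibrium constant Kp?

Kp = 0.858 atm^2

Let X = conversion of B2 (basis 1 mol B2); extent of reaction ξ = X.
Moles: n_B2 = 1 − X; n_B1 = 3X.
Total moles n_T = 1 + 2X.
At X = 0.115: n_B2 = 0.885, n_B1 = 0.345, n_T = 1.23.
p_i = (n_i/n_T)·P. Kp = p_B1^3 / (p_B2) = 0.858 atm^2.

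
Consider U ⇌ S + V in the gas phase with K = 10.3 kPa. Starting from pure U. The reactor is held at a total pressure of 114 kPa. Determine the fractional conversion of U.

Let X = conversion of U (basis 1 mol U); extent of reaction ξ = X.
Species balance: n_U = 1 − X; n_S = X; n_V = X.
Total moles n_T = 1 + X.
Mole fractions y_i = n_i/n_T; K = p_S p_V / (p_U) with p_i = y_i·P.
Setting this equal to 10.3 kPa and taking the physical root (0 < X < 1) gives X = 0.288.

X = 0.288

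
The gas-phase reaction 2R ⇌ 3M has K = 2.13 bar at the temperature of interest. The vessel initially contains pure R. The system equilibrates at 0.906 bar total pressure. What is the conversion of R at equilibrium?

X = 0.558

Let X = conversion of R (basis 1 mol R); extent of reaction ξ = 0.5X.
At extent ξ: n_R = 1 − X; n_M = 1.5X.
Total moles n_T = 1 + 0.5X.
With p_i = (n_i/n_T)P, K = p_M^3 / (p_R^2).
Substituting and setting equal to 2.13 bar gives a polynomial in X; the root in (0,1) is X = 0.558.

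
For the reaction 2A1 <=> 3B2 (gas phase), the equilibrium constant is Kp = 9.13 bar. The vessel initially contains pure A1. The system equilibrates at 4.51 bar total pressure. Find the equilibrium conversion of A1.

X = 0.542

Let X = conversion of A1 (basis 1 mol A1); extent of reaction ξ = 0.5X.
At extent ξ: n_A1 = 1 − X; n_B2 = 1.5X.
Summing: n_T = 1 + 0.5X.
y_i = n_i/n_T, p_i = y_i·P. Kp = p_B2^3 / (p_A1^2).
Substituting and setting equal to 9.13 bar gives a polynomial in X; the root in (0,1) is X = 0.542.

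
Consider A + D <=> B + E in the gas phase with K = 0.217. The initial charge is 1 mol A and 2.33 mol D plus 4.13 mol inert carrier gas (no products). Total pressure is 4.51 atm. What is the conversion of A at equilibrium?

X = 0.465

Take 1 mol A as basis and let X be its fractional conversion, so ξ = X.
At extent ξ: n_A = 1 − X; n_D = 2.33 − X; n_B = X; n_E = X; n_I = 4.13 (inert).
n_T stays at 7.46 (no change in mole number).
With p_i = (n_i/n_T)P, K = p_B p_E / (p_A p_D).
Substituting and setting equal to 0.217 gives a polynomial in X; the root in (0,1) is X = 0.465.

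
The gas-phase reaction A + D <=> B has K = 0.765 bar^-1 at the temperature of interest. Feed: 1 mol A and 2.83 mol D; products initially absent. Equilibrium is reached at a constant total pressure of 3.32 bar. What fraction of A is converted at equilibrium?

X = 0.636

Let X = conversion of A (basis 1 mol A); extent of reaction ξ = X.
Moles: n_A = 1 − X; n_D = 2.83 − X; n_B = X.
Summing: n_T = 3.83 − X.
Mole fractions y_i = n_i/n_T; K = p_B / (p_A p_D) with p_i = y_i·P.
Equating to 0.765 bar^-1 and solving on 0 < X < 1: X = 0.636.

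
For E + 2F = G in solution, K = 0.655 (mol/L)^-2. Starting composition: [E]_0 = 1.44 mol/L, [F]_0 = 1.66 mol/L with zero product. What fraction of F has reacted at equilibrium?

X = 0.516

Let X = conversion of F; extent ξ = 1.66X/2 mol/L.
Concentrations: [E] = 1.44 − 0.83X; [F] = 1.66 − 1.66X; [G] = 0.83X.
K = [G] / ([E] [F]^2).
Equating to 0.655 (mol/L)^-2: the physical root is X = 0.516.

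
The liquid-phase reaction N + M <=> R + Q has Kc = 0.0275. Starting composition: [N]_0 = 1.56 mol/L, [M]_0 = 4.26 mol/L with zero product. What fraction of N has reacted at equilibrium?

Let X = conversion of N; extent ξ = 1.56·X mol/L.
Concentrations: [N] = 1.56 − 1.56X; [M] = 4.26 − 1.56X; [R] = 1.56X; [Q] = 1.56X.
Kc = [R] [Q] / ([N] [M]).
This equals 0.0275 at X = 0.230 (the root in 0 < X < 1).

X = 0.230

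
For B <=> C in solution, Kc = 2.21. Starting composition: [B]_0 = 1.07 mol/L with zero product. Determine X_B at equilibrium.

Let X = conversion of B; extent ξ = 1.07·X mol/L.
Concentrations: [B] = 1.07 − 1.07X; [C] = 1.07X.
Kc = [C] / ([B]).
Equating to 2.21: the physical root is X = 0.688.

X = 0.688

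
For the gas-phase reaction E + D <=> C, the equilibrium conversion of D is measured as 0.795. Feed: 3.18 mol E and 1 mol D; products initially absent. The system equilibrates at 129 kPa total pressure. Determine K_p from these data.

Take 1 mol D as basis and let X be its fractional conversion, so ξ = X.
Moles: n_E = 3.18 − X; n_D = 1 − X; n_C = X.
Total moles n_T = 4.18 − X.
At X = 0.795: n_E = 2.39, n_D = 0.205, n_C = 0.795, n_T = 3.39.
p_i = (n_i/n_T)·P. K_p = p_C / (p_E p_D) = 0.0427 kPa^-1.

K_p = 0.0427 kPa^-1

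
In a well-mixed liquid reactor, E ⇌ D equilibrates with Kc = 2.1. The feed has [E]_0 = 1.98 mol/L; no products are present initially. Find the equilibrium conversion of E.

X = 0.677

Let X = conversion of E; extent ξ = 1.98·X mol/L.
Concentrations: [E] = 1.98 − 1.98X; [D] = 1.98X.
Kc = [D] / ([E]).
This equals 2.1 at X = 0.677 (the root in 0 < X < 1).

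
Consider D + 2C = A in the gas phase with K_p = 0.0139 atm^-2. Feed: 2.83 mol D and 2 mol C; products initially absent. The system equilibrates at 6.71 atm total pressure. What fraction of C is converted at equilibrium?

Basis: 2 mol C initially; let X = conversion of C. Extent ξ = X.
Species balance: n_D = 2.83 − X; n_C = 2 − 2X; n_A = X.
n_T = Σnᵢ = 4.83 − 2X.
Mole fractions y_i = n_i/n_T; K_p = p_A / (p_D p_C^2) with p_i = y_i·P.
Substituting and setting equal to 0.0139 atm^-2 gives a polynomial in X; the root in (0,1) is X = 0.210.

X = 0.210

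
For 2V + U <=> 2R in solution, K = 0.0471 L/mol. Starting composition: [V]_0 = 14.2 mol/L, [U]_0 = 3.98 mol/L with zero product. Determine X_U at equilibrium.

Let X = conversion of U; extent ξ = 3.98·X mol/L.
Concentrations: [V] = 14.2 − 7.96X; [U] = 3.98 − 3.98X; [R] = 7.96X.
K = [R]^2 / ([V]^2 [U]).
Solving K = 0.0471 for X ∈ (0,1): X = 0.437.

X = 0.437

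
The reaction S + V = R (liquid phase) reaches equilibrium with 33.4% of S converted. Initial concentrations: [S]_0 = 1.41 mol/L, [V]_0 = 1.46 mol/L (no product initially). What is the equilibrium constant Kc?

Kc = 0.507 L/mol

Let X = conversion of S.
Concentrations: [S] = 1.41 − 1.41X; [V] = 1.46 − 1.41X; [R] = 1.41X.
At X = 0.334: [S] = 0.939, [V] = 0.989, [R] = 0.471.
Kc = [R] / ([S] [V]) = 0.507 L/mol.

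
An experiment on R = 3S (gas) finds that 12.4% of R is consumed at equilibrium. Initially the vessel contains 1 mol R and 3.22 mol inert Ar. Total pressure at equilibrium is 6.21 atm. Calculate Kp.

Take 1 mol R as basis and let X be its fractional conversion, so ξ = X.
Moles: n_R = 1 − X; n_S = 3X; n_I = 3.22 (inert).
Total moles n_T = 4.22 + 2X.
At X = 0.124: n_R = 0.876, n_S = 0.372, n_T = 4.47.
p_i = (n_i/n_T)·P. Kp = p_S^3 / (p_R) = 0.114 atm^2.

Kp = 0.114 atm^2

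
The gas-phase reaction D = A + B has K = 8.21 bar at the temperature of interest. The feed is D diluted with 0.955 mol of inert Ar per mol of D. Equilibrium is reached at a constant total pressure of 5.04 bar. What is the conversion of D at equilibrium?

Let X = conversion of D (basis 1 mol D); extent of reaction ξ = X.
At extent ξ: n_D = 1 − X; n_A = X; n_B = X; n_I = 0.955 (inert).
n_T = Σnᵢ = 1.96 + X.
With p_i = (n_i/n_T)P, K = p_A p_B / (p_D).
Equating to 8.21 bar and solving on 0 < X < 1: X = 0.844.

X = 0.844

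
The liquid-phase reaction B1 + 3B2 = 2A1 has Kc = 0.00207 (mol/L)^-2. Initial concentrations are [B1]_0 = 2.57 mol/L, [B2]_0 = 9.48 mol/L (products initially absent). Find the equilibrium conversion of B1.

X = 0.253

Let X = conversion of B1; extent ξ = 2.57·X mol/L.
Concentrations: [B1] = 2.57 − 2.57X; [B2] = 9.48 − 7.71X; [A1] = 5.14X.
Kc = [A1]^2 / ([B1] [B2]^3).
Solving Kc = 0.00207 for X ∈ (0,1): X = 0.253.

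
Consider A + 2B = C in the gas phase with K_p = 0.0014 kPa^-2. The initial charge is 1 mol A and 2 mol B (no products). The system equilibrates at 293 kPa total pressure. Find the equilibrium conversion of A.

X = 0.857

Let X = conversion of A (basis 1 mol A); extent of reaction ξ = X.
Mole table: n_A = 1 − X; n_B = 2 − 2X; n_C = X.
n_T = Σnᵢ = 3 − 2X.
y_i = n_i/n_T, p_i = y_i·P. K_p = p_C / (p_A p_B^2).
Equating to 0.0014 kPa^-2 and solving on 0 < X < 1: X = 0.857.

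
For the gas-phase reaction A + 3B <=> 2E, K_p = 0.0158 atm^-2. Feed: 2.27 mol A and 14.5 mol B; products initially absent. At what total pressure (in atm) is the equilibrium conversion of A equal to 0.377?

Take 2.27 mol A as basis and let X be its fractional conversion, so ξ = 2.27X.
Moles: n_A = 2.27 − 2.27X; n_B = 14.5 − 6.81X; n_E = 4.54X.
n_T = Σnᵢ = 16.8 − 4.54X.
K_p = p_E^2 / (p_A p_B^3) with p_i = (n_i/n_T)·P.
At X = 0.377: the mole-fraction product g(X) = Π y_i^ν_i = 0.2765. Since K_p = g(X)·P^{-2}, P = (g/K_p)^(1/2) = (0.2765/0.0158)^(1/2) = 4.18 atm.

P = 4.18 atm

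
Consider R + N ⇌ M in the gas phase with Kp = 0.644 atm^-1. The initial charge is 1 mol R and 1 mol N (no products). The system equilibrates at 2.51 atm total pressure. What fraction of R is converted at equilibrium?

X = 0.382

Let X = conversion of R (basis 1 mol R); extent of reaction ξ = X.
Moles: n_R = 1 − X; n_N = 1 − X; n_M = X.
Total moles n_T = 2 − X.
y_i = n_i/n_T, p_i = y_i·P. Kp = p_M / (p_R p_N).
This yields a degree-2 equation in X; solving on (0,1), X = 0.382.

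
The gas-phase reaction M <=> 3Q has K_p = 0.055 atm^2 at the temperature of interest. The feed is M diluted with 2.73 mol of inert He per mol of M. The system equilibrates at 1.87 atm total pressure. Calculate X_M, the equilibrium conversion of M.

Basis: 1 mol M initially; let X = conversion of M. Extent ξ = X.
Moles: n_M = 1 − X; n_Q = 3X; n_I = 2.73 (inert).
Total moles n_T = 3.73 + 2X.
y_i = n_i/n_T, p_i = y_i·P. K_p = p_Q^3 / (p_M).
Substituting and setting equal to 0.055 atm^2 gives a polynomial in X; the root in (0,1) is X = 0.200.

X = 0.200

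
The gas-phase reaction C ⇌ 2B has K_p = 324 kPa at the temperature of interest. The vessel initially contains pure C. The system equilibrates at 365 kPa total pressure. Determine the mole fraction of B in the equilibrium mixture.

y_B = 0.598

Let X = conversion of C (basis 1 mol C); extent of reaction ξ = X.
Moles: n_C = 1 − X; n_B = 2X.
n_T = Σnᵢ = 1 + X.
y_i = n_i/n_T, p_i = y_i·P. K_p = p_B^2 / (p_C).
Substituting and setting equal to 324 kPa gives a polynomial in X; the root in (0,1) is X = 0.426.
Then n_B = 0.852, n_T = 1.43, so y_B = 0.598.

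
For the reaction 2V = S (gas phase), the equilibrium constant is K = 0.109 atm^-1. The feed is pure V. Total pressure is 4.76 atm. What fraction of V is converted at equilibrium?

Let X = conversion of V (basis 1 mol V); extent of reaction ξ = 0.5X.
Species balance: n_V = 1 − X; n_S = 0.5X.
n_T = Σnᵢ = 1 − 0.5X.
Mole fractions y_i = n_i/n_T; K = p_S / (p_V^2) with p_i = y_i·P.
Setting this equal to 0.109 atm^-1 and taking the physical root (0 < X < 1) gives X = 0.430.

X = 0.430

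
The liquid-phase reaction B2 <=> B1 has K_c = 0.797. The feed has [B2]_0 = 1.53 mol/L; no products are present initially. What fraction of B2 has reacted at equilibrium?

Let X = conversion of B2; extent ξ = 1.53·X mol/L.
Concentrations: [B2] = 1.53 − 1.53X; [B1] = 1.53X.
K_c = [B1] / ([B2]).
Solving K_c = 0.797 for X ∈ (0,1): X = 0.444.

X = 0.444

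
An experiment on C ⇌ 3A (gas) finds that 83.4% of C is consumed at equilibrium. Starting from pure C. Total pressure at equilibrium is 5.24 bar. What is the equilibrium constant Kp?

Kp = 364 bar^2

Take 1 mol C as basis and let X be its fractional conversion, so ξ = X.
Moles: n_C = 1 − X; n_A = 3X.
Summing: n_T = 1 + 2X.
At X = 0.834: n_C = 0.166, n_A = 2.5, n_T = 2.67.
p_i = (n_i/n_T)·P. Kp = p_A^3 / (p_C) = 364 bar^2.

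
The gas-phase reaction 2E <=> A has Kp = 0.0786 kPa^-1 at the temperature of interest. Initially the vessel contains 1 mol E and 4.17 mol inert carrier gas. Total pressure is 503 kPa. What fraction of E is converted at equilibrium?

X = 0.783

Let X = conversion of E (basis 1 mol E); extent of reaction ξ = 0.5X.
At extent ξ: n_E = 1 − X; n_A = 0.5X; n_I = 4.17 (inert).
n_T = Σnᵢ = 5.17 − 0.5X.
With p_i = (n_i/n_T)P, Kp = p_A / (p_E^2).
This yields a degree-2 equation in X; solving on (0,1), X = 0.783.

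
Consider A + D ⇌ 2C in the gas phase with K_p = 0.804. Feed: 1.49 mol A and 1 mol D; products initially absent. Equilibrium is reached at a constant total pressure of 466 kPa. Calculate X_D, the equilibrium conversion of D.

X = 0.374

Let X = conversion of D (basis 1 mol D); extent of reaction ξ = X.
Moles: n_A = 1.49 − X; n_D = 1 − X; n_C = 2X.
Since Δν = 0, n_T = 2.49 throughout.
y_i = n_i/n_T, p_i = y_i·P. K_p = p_C^2 / (p_A p_D).
Substituting and setting equal to 0.804 gives a polynomial in X; the root in (0,1) is X = 0.374.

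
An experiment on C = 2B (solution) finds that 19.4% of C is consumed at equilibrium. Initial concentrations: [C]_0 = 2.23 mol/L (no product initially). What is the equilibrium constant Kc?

Kc = 0.417 mol/L

Let X = conversion of C.
Concentrations: [C] = 2.23 − 2.23X; [B] = 4.46X.
At X = 0.194: [C] = 1.8, [B] = 0.865.
Kc = [B]^2 / ([C]) = 0.417 mol/L.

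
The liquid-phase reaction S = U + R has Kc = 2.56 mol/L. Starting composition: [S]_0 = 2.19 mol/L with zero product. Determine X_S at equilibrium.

Let X = conversion of S; extent ξ = 2.19·X mol/L.
Concentrations: [S] = 2.19 − 2.19X; [U] = 2.19X; [R] = 2.19X.
Kc = [U] [R] / ([S]).
This equals 2.56 at X = 0.645 (the root in 0 < X < 1).

X = 0.645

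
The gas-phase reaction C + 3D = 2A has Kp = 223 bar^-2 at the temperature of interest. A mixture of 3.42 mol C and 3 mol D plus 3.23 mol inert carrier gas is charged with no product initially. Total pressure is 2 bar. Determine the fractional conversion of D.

X = 0.856

Basis: 3 mol D initially; let X = conversion of D. Extent ξ = X.
Mole table: n_C = 3.42 − X; n_D = 3 − 3X; n_A = 2X; n_I = 3.23 (inert).
Total moles n_T = 9.65 − 2X.
Mole fractions y_i = n_i/n_T; Kp = p_A^2 / (p_C p_D^3) with p_i = y_i·P.
Setting this equal to 223 bar^-2 and taking the physical root (0 < X < 1) gives X = 0.856.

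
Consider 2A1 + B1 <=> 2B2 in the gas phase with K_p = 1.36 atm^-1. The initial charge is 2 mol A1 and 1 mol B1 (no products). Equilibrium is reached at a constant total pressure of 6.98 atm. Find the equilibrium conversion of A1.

X = 0.566

Basis: 2 mol A1 initially; let X = conversion of A1. Extent ξ = X.
Mole table: n_A1 = 2 − 2X; n_B1 = 1 − X; n_B2 = 2X.
Summing: n_T = 3 − X.
y_i = n_i/n_T, p_i = y_i·P. K_p = p_B2^2 / (p_A1^2 p_B1).
Equating to 1.36 atm^-1 and solving on 0 < X < 1: X = 0.566.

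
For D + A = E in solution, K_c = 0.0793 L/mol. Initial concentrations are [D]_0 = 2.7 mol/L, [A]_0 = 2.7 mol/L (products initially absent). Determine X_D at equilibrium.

X = 0.153

Let X = conversion of D; extent ξ = 2.7·X mol/L.
Concentrations: [D] = 2.7 − 2.7X; [A] = 2.7 − 2.7X; [E] = 2.7X.
K_c = [E] / ([D] [A]).
Solving K_c = 0.0793 for X ∈ (0,1): X = 0.153.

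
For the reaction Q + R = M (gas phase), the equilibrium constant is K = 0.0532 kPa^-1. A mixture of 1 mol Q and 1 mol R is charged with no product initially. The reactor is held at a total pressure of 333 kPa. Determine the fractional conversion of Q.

Basis: 1 mol Q initially; let X = conversion of Q. Extent ξ = X.
At extent ξ: n_Q = 1 − X; n_R = 1 − X; n_M = X.
Summing: n_T = 2 − X.
Mole fractions y_i = n_i/n_T; K = p_M / (p_Q p_R) with p_i = y_i·P.
This yields a degree-2 equation in X; solving on (0,1), X = 0.769.

X = 0.769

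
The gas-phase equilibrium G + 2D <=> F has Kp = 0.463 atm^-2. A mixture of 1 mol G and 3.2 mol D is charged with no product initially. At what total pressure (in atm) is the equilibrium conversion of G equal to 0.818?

Basis: 1 mol G initially; let X = conversion of G. Extent ξ = X.
Species balance: n_G = 1 − X; n_D = 3.2 − 2X; n_F = X.
Summing: n_T = 4.2 − 2X.
Kp = p_F / (p_G p_D^2) with p_i = (n_i/n_T)·P.
At X = 0.818: the mole-fraction product g(X) = Π y_i^ν_i = 12.08. Since Kp = g(X)·P^{-2}, P = (g/Kp)^(1/2) = (12.08/0.463)^(1/2) = 5.11 atm.

P = 5.11 atm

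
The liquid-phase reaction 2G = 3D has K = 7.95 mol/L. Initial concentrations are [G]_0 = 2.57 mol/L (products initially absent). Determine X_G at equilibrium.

Let X = conversion of G; extent ξ = 2.57X/2 mol/L.
Concentrations: [G] = 2.57 − 2.57X; [D] = 3.85X.
K = [D]^3 / ([G]^2).
This equals 7.95 at X = 0.561 (the root in 0 < X < 1).

X = 0.561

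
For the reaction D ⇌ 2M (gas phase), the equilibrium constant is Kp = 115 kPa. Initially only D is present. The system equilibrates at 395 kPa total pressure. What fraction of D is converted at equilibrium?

Basis: 1 mol D initially; let X = conversion of D. Extent ξ = X.
Mole table: n_D = 1 − X; n_M = 2X.
Total moles n_T = 1 + X.
Mole fractions y_i = n_i/n_T; Kp = p_M^2 / (p_D) with p_i = y_i·P.
Equating to 115 kPa and solving on 0 < X < 1: X = 0.260.

X = 0.260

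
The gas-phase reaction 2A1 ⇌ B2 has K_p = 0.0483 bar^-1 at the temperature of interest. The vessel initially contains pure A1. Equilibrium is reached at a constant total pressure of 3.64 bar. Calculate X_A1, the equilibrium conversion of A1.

X = 0.234

Basis: 1 mol A1 initially; let X = conversion of A1. Extent ξ = 0.5X.
At extent ξ: n_A1 = 1 − X; n_B2 = 0.5X.
Total moles n_T = 1 − 0.5X.
Mole fractions y_i = n_i/n_T; K_p = p_B2 / (p_A1^2) with p_i = y_i·P.
Substituting and setting equal to 0.0483 bar^-1 gives a polynomial in X; the root in (0,1) is X = 0.234.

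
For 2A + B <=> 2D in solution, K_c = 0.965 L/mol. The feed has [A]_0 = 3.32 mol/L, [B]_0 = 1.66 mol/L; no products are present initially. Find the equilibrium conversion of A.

X = 0.478

Let X = conversion of A; extent ξ = 3.32X/2 mol/L.
Concentrations: [A] = 3.32 − 3.32X; [B] = 1.66 − 1.66X; [D] = 3.32X.
K_c = [D]^2 / ([A]^2 [B]).
Solving K_c = 0.965 for X ∈ (0,1): X = 0.478.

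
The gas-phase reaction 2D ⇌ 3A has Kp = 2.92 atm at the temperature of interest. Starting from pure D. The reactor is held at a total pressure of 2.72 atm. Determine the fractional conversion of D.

Take 1 mol D as basis and let X be its fractional conversion, so ξ = 0.5X.
Moles: n_D = 1 − X; n_A = 1.5X.
n_T = Σnᵢ = 1 + 0.5X.
Mole fractions y_i = n_i/n_T; Kp = p_A^3 / (p_D^2) with p_i = y_i·P.
This yields a degree-3 equation in X; solving on (0,1), X = 0.476.

X = 0.476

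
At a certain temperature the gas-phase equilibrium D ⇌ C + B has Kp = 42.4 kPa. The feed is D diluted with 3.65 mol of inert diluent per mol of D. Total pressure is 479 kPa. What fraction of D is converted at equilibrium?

Take 1 mol D as basis and let X be its fractional conversion, so ξ = X.
At extent ξ: n_D = 1 − X; n_C = X; n_B = X; n_I = 3.65 (inert).
Total moles n_T = 4.65 + X.
y_i = n_i/n_T, p_i = y_i·P. Kp = p_C p_B / (p_D).
Equating to 42.4 kPa and solving on 0 < X < 1: X = 0.484.

X = 0.484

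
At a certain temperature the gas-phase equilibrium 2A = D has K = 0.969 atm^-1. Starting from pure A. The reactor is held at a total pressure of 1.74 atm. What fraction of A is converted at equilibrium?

Take 1 mol A as basis and let X be its fractional conversion, so ξ = 0.5X.
At extent ξ: n_A = 1 − X; n_D = 0.5X.
n_T = Σnᵢ = 1 − 0.5X.
With p_i = (n_i/n_T)P, K = p_D / (p_A^2).
Equating to 0.969 atm^-1 and solving on 0 < X < 1: X = 0.641.

X = 0.641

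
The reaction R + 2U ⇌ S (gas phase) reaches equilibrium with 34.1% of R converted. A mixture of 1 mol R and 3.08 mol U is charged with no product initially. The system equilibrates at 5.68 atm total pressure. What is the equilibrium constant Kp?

Basis: 1 mol R initially; let X = conversion of R. Extent ξ = X.
Moles: n_R = 1 − X; n_U = 3.08 − 2X; n_S = X.
Total moles n_T = 4.08 − 2X.
At X = 0.341: n_R = 0.659, n_U = 2.4, n_S = 0.341, n_T = 3.4.
p_i = (n_i/n_T)·P. Kp = p_S / (p_R p_U^2) = 0.0322 atm^-2.

Kp = 0.0322 atm^-2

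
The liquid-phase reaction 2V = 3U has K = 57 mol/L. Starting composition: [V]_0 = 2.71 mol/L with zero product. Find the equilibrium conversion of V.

X = 0.743

Let X = conversion of V; extent ξ = 2.71X/2 mol/L.
Concentrations: [V] = 2.71 − 2.71X; [U] = 4.06X.
K = [U]^3 / ([V]^2).
Solving K = 57 for X ∈ (0,1): X = 0.743.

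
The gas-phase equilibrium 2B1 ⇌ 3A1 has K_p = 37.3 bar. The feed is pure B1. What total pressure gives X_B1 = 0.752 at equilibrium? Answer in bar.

Basis: 1 mol B1 initially; let X = conversion of B1. Extent ξ = 0.5X.
Species balance: n_B1 = 1 − X; n_A1 = 1.5X.
Total moles n_T = 1 + 0.5X.
K_p = p_A1^3 / (p_B1^2) with p_i = (n_i/n_T)·P.
At X = 0.752: the mole-fraction product g(X) = Π y_i^ν_i = 16.96. Since K_p = g(X)·P^{1}, P = (K_p/g)^(1/1) = (37.3/16.96)^(1/1) = 2.2 bar.

P = 2.2 bar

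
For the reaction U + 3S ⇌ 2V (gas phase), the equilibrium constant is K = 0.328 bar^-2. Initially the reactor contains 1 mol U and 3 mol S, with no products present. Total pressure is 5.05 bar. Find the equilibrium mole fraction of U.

Let X = conversion of U (basis 1 mol U); extent of reaction ξ = X.
Mole table: n_U = 1 − X; n_S = 3 − 3X; n_V = 2X.
Total moles n_T = 4 − 2X.
Mole fractions y_i = n_i/n_T; K = p_V^2 / (p_U p_S^3) with p_i = y_i·P.
Equating to 0.328 bar^-2 and solving on 0 < X < 1: X = 0.542.
Then n_U = 0.458, n_T = 2.92, so y_U = 0.157.

y_U = 0.157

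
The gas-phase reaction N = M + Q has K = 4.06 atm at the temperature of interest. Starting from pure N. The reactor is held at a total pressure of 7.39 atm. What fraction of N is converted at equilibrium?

X = 0.595

Take 1 mol N as basis and let X be its fractional conversion, so ξ = X.
At extent ξ: n_N = 1 − X; n_M = X; n_Q = X.
n_T = Σnᵢ = 1 + X.
Mole fractions y_i = n_i/n_T; K = p_M p_Q / (p_N) with p_i = y_i·P.
This yields a degree-2 equation in X; solving on (0,1), X = 0.595.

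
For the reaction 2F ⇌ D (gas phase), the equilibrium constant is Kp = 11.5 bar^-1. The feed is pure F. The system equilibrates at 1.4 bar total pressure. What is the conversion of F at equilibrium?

X = 0.876

Let X = conversion of F (basis 1 mol F); extent of reaction ξ = 0.5X.
Mole table: n_F = 1 − X; n_D = 0.5X.
n_T = Σnᵢ = 1 − 0.5X.
Mole fractions y_i = n_i/n_T; Kp = p_D / (p_F^2) with p_i = y_i·P.
Equating to 11.5 bar^-1 and solving on 0 < X < 1: X = 0.876.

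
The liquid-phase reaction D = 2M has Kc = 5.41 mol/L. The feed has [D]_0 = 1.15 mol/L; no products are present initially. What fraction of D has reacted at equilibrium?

X = 0.646

Let X = conversion of D; extent ξ = 1.15·X mol/L.
Concentrations: [D] = 1.15 − 1.15X; [M] = 2.3X.
Kc = [M]^2 / ([D]).
Equating to 5.41 mol/L: the physical root is X = 0.646.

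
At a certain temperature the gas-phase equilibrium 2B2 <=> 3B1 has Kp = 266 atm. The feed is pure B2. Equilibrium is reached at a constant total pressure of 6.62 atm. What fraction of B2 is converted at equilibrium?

X = 0.819

Let X = conversion of B2 (basis 1 mol B2); extent of reaction ξ = 0.5X.
Species balance: n_B2 = 1 − X; n_B1 = 1.5X.
n_T = Σnᵢ = 1 + 0.5X.
y_i = n_i/n_T, p_i = y_i·P. Kp = p_B1^3 / (p_B2^2).
Equating to 266 atm and solving on 0 < X < 1: X = 0.819.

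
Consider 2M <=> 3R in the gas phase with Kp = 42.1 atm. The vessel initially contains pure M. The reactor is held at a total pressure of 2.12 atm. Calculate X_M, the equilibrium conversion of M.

X = 0.765

Let X = conversion of M (basis 1 mol M); extent of reaction ξ = 0.5X.
Mole table: n_M = 1 − X; n_R = 1.5X.
Total moles n_T = 1 + 0.5X.
With p_i = (n_i/n_T)P, Kp = p_R^3 / (p_M^2).
Equating to 42.1 atm and solving on 0 < X < 1: X = 0.765.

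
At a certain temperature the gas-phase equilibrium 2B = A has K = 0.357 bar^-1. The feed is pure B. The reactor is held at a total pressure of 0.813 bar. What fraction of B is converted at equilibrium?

X = 0.320

Take 1 mol B as basis and let X be its fractional conversion, so ξ = 0.5X.
Species balance: n_B = 1 − X; n_A = 0.5X.
n_T = Σnᵢ = 1 − 0.5X.
Mole fractions y_i = n_i/n_T; K = p_A / (p_B^2) with p_i = y_i·P.
Setting this equal to 0.357 bar^-1 and taking the physical root (0 < X < 1) gives X = 0.320.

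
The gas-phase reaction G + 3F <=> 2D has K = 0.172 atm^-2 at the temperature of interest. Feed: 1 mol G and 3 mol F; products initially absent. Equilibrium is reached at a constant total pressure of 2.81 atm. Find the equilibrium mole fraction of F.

Basis: 1 mol G initially; let X = conversion of G. Extent ξ = X.
At extent ξ: n_G = 1 − X; n_F = 3 − 3X; n_D = 2X.
n_T = Σnᵢ = 4 − 2X.
Mole fractions y_i = n_i/n_T; K = p_D^2 / (p_G p_F^3) with p_i = y_i·P.
Substituting and setting equal to 0.172 atm^-2 gives a polynomial in X; the root in (0,1) is X = 0.369.
Then n_F = 1.89, n_T = 3.26, so y_F = 0.580.

y_F = 0.580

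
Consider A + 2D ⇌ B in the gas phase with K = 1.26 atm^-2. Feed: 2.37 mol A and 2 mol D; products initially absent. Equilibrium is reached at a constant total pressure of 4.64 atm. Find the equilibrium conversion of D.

Basis: 2 mol D initially; let X = conversion of D. Extent ξ = X.
Mole table: n_A = 2.37 − X; n_D = 2 − 2X; n_B = X.
Total moles n_T = 4.37 − 2X.
y_i = n_i/n_T, p_i = y_i·P. K = p_B / (p_A p_D^2).
Equating to 1.26 atm^-2 and solving on 0 < X < 1: X = 0.810.

X = 0.810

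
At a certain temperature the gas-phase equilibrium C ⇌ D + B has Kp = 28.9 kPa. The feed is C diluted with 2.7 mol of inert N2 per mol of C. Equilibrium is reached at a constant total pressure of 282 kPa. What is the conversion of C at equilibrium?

Take 1 mol C as basis and let X be its fractional conversion, so ξ = X.
At extent ξ: n_C = 1 − X; n_D = X; n_B = X; n_I = 2.7 (inert).
Summing: n_T = 3.7 + X.
With p_i = (n_i/n_T)P, Kp = p_D p_B / (p_C).
Setting this equal to 28.9 kPa and taking the physical root (0 < X < 1) gives X = 0.474.

X = 0.474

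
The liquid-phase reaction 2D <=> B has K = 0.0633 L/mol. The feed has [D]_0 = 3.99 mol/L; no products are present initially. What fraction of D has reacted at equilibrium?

X = 0.270

Let X = conversion of D; extent ξ = 3.99X/2 mol/L.
Concentrations: [D] = 3.99 − 3.99X; [B] = 2X.
K = [B] / ([D]^2).
This equals 0.0633 at X = 0.270 (the root in 0 < X < 1).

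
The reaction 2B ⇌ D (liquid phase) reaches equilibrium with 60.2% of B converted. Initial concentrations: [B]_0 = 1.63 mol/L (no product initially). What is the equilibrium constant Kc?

Kc = 1.17 L/mol

Let X = conversion of B.
Concentrations: [B] = 1.63 − 1.63X; [D] = 0.815X.
At X = 0.602: [B] = 0.649, [D] = 0.491.
Kc = [D] / ([B]^2) = 1.17 L/mol.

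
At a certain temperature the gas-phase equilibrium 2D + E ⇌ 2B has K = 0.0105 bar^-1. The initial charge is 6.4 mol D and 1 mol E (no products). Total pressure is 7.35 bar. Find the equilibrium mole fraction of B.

y_B = 0.074

Take 1 mol E as basis and let X be its fractional conversion, so ξ = X.
At extent ξ: n_D = 6.4 − 2X; n_E = 1 − X; n_B = 2X.
Summing: n_T = 7.4 − X.
Mole fractions y_i = n_i/n_T; K = p_B^2 / (p_D^2 p_E) with p_i = y_i·P.
Equating to 0.0105 bar^-1 and solving on 0 < X < 1: X = 0.262.
Then n_B = 0.525, n_T = 7.14, so y_B = 0.074.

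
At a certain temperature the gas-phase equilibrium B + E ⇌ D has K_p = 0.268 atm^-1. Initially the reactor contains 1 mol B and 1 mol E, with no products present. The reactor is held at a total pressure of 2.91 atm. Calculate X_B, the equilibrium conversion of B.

X = 0.250

Basis: 1 mol B initially; let X = conversion of B. Extent ξ = X.
Moles: n_B = 1 − X; n_E = 1 − X; n_D = X.
Total moles n_T = 2 − X.
y_i = n_i/n_T, p_i = y_i·P. K_p = p_D / (p_B p_E).
This yields a degree-2 equation in X; solving on (0,1), X = 0.250.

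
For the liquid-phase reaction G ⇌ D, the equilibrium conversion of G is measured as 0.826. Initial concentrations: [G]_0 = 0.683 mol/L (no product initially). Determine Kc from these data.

Let X = conversion of G.
Concentrations: [G] = 0.683 − 0.683X; [D] = 0.683X.
At X = 0.826: [G] = 0.119, [D] = 0.564.
Kc = [D] / ([G]) = 4.75.

Kc = 4.75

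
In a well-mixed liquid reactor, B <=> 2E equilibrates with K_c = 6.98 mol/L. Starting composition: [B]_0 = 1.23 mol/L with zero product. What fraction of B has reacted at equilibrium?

Let X = conversion of B; extent ξ = 1.23·X mol/L.
Concentrations: [B] = 1.23 − 1.23X; [E] = 2.46X.
K_c = [E]^2 / ([B]).
Setting equal to 6.98 and solving for X on (0,1) gives X = 0.677.

X = 0.677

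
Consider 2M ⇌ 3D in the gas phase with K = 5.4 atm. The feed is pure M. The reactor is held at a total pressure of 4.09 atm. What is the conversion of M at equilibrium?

X = 0.498

Basis: 1 mol M initially; let X = conversion of M. Extent ξ = 0.5X.
At extent ξ: n_M = 1 − X; n_D = 1.5X.
Total moles n_T = 1 + 0.5X.
Mole fractions y_i = n_i/n_T; K = p_D^3 / (p_M^2) with p_i = y_i·P.
This yields a degree-3 equation in X; solving on (0,1), X = 0.498.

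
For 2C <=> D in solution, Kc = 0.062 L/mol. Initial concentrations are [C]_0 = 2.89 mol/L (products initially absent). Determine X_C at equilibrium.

X = 0.219

Let X = conversion of C; extent ξ = 2.89X/2 mol/L.
Concentrations: [C] = 2.89 − 2.89X; [D] = 1.45X.
Kc = [D] / ([C]^2).
Solving Kc = 0.062 for X ∈ (0,1): X = 0.219.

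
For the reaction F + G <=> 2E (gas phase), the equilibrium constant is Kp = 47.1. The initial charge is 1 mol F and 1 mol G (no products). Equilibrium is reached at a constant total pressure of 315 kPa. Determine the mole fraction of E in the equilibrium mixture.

y_E = 0.774

Take 1 mol F as basis and let X be its fractional conversion, so ξ = X.
At extent ξ: n_F = 1 − X; n_G = 1 − X; n_E = 2X.
Total moles n_T = 2 (Δν = 0, constant).
With p_i = (n_i/n_T)P, Kp = p_E^2 / (p_F p_G).
Equating to 47.1 and solving on 0 < X < 1: X = 0.774.
Then n_E = 1.55, n_T = 2, so y_E = 0.774.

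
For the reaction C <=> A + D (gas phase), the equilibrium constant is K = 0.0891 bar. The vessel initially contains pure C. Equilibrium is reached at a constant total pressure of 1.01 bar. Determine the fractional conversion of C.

X = 0.285

Let X = conversion of C (basis 1 mol C); extent of reaction ξ = X.
At extent ξ: n_C = 1 − X; n_A = X; n_D = X.
Summing: n_T = 1 + X.
Mole fractions y_i = n_i/n_T; K = p_A p_D / (p_C) with p_i = y_i·P.
This yields a degree-2 equation in X; solving on (0,1), X = 0.285.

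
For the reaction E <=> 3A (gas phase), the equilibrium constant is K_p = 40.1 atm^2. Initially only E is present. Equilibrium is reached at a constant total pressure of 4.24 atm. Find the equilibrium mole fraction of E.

y_E = 0.216

Let X = conversion of E (basis 1 mol E); extent of reaction ξ = X.
At extent ξ: n_E = 1 − X; n_A = 3X.
Summing: n_T = 1 + 2X.
y_i = n_i/n_T, p_i = y_i·P. K_p = p_A^3 / (p_E).
Substituting and setting equal to 40.1 atm^2 gives a polynomial in X; the root in (0,1) is X = 0.547.
Then n_E = 0.453, n_T = 2.09, so y_E = 0.216.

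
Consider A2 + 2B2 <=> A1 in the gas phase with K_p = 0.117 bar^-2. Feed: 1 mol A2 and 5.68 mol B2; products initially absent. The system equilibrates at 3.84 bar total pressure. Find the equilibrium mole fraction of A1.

Basis: 1 mol A2 initially; let X = conversion of A2. Extent ξ = X.
At extent ξ: n_A2 = 1 − X; n_B2 = 5.68 − 2X; n_A1 = X.
Total moles n_T = 6.68 − 2X.
With p_i = (n_i/n_T)P, K_p = p_A1 / (p_A2 p_B2^2).
Setting this equal to 0.117 bar^-2 and taking the physical root (0 < X < 1) gives X = 0.538.
Then n_A1 = 0.538, n_T = 5.6, so y_A1 = 0.096.

y_A1 = 0.096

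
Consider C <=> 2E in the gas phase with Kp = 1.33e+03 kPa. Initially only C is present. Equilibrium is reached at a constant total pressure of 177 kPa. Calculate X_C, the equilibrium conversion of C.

X = 0.808

Take 1 mol C as basis and let X be its fractional conversion, so ξ = X.
Species balance: n_C = 1 − X; n_E = 2X.
Total moles n_T = 1 + X.
Mole fractions y_i = n_i/n_T; Kp = p_E^2 / (p_C) with p_i = y_i·P.
Equating to 1.33e+03 kPa and solving on 0 < X < 1: X = 0.808.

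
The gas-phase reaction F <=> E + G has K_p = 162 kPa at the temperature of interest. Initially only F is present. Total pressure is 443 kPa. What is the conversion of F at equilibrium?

Take 1 mol F as basis and let X be its fractional conversion, so ξ = X.
Species balance: n_F = 1 − X; n_E = X; n_G = X.
n_T = Σnᵢ = 1 + X.
y_i = n_i/n_T, p_i = y_i·P. K_p = p_E p_G / (p_F).
This yields a degree-2 equation in X; solving on (0,1), X = 0.517.

X = 0.517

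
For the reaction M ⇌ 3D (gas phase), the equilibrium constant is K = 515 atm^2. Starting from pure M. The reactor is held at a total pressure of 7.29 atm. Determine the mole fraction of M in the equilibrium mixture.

Basis: 1 mol M initially; let X = conversion of M. Extent ξ = X.
At extent ξ: n_M = 1 − X; n_D = 3X.
Summing: n_T = 1 + 2X.
Mole fractions y_i = n_i/n_T; K = p_D^3 / (p_M) with p_i = y_i·P.
Equating to 515 atm^2 and solving on 0 < X < 1: X = 0.792.
Then n_M = 0.208, n_T = 2.58, so y_M = 0.080.

y_M = 0.080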